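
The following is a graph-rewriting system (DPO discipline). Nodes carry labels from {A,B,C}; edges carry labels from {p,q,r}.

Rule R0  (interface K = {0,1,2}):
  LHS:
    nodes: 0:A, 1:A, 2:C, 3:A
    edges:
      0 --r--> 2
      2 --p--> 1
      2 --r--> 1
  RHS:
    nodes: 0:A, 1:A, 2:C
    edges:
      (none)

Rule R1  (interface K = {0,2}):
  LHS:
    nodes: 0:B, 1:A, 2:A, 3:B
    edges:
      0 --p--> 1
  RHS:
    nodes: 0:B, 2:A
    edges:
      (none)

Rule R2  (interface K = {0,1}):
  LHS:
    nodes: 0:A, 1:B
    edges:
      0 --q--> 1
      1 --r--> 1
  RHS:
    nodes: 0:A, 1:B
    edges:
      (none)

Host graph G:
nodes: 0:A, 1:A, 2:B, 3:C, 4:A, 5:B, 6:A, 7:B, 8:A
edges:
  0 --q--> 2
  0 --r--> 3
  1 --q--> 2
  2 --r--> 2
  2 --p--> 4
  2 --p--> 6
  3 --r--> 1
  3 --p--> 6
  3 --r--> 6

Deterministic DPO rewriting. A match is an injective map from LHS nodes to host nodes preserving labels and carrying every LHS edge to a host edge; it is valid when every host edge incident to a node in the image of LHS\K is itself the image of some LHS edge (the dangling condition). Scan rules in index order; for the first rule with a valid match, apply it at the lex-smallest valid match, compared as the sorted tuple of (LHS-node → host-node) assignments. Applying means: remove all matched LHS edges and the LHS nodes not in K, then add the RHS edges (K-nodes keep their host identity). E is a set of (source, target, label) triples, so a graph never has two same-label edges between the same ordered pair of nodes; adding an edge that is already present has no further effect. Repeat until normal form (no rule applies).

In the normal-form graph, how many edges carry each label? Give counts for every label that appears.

[0] host  ⇒  9 nodes, 9 edges  {0-q->2 0-r->3 1-q->2 2-r->2 2-p->4 2-p->6 3-r->1 3-p->6 3-r->6}
[1] R0 @ {0↦0, 1↦6, 2↦3, 3↦8}  ⇒  8 nodes, 6 edges  {0-q->2 1-q->2 2-r->2 2-p->4 2-p->6 3-r->1}
[2] R1 @ {0↦2, 1↦4, 2↦0, 3↦5}  ⇒  6 nodes, 5 edges  {0-q->2 1-q->2 2-r->2 2-p->6 3-r->1}
[3] R1 @ {0↦2, 1↦6, 2↦0, 3↦7}  ⇒  4 nodes, 4 edges  {0-q->2 1-q->2 2-r->2 3-r->1}
[4] R2 @ {0↦0, 1↦2}  ⇒  4 nodes, 2 edges  {1-q->2 3-r->1}
normal form: no rule applies after step 4
NF edges: [(1, 2, 'q'), (3, 1, 'r')]

Answer: q:1 r:1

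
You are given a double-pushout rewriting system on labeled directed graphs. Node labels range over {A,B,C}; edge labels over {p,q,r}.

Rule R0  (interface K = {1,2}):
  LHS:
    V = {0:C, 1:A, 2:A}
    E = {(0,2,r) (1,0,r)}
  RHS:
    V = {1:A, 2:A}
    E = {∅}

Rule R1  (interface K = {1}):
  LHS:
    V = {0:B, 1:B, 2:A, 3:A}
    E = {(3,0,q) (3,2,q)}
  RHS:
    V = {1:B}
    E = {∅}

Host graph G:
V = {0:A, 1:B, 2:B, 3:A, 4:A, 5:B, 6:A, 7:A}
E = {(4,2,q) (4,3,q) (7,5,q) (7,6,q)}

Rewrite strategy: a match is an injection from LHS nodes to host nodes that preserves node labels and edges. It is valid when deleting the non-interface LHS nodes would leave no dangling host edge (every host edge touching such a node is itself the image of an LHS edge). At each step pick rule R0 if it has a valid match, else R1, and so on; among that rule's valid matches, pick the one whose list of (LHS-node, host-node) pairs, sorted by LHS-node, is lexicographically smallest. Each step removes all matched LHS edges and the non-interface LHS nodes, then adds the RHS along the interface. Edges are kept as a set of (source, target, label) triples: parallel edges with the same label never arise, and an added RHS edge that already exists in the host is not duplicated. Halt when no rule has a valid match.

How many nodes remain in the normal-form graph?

Answer: 2

Derivation:
[0] host  ⇒  8 nodes, 4 edges  {4-q->2 4-q->3 7-q->5 7-q->6}
[1] R1 @ {0↦2, 1↦1, 2↦3, 3↦4}  ⇒  5 nodes, 2 edges  {7-q->5 7-q->6}
[2] R1 @ {0↦5, 1↦1, 2↦6, 3↦7}  ⇒  2 nodes, 0 edges  {∅}
final graph: no rule applies after step 2
NF nodes: {0:A, 1:B}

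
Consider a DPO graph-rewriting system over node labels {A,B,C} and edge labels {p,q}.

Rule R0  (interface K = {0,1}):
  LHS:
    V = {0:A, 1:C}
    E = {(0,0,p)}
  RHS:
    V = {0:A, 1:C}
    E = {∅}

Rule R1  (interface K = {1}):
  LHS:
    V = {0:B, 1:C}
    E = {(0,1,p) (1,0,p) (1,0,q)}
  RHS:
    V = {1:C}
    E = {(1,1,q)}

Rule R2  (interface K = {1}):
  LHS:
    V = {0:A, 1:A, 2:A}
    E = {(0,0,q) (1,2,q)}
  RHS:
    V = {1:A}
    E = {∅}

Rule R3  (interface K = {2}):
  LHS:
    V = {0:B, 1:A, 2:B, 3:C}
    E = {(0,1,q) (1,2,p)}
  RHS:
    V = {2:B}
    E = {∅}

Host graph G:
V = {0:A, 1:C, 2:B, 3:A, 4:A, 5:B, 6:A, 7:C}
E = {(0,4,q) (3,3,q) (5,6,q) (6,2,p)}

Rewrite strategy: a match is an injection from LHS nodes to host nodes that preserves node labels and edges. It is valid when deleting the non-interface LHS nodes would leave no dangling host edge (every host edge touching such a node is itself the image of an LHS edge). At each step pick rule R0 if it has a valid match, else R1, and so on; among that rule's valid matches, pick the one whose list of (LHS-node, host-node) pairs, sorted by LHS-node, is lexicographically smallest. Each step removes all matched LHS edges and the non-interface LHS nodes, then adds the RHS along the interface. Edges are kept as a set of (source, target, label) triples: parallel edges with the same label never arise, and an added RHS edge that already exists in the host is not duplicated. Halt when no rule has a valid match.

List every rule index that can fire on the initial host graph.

R0: no valid match — LHS pattern not found
R1: no valid match — LHS pattern not found
R2: 1 valid match — {0↦3, 1↦0, 2↦4}
R3: 2 valid matches — {0↦5, 1↦6, 2↦2, 3↦1}, {0↦5, 1↦6, 2↦2, 3↦7}

Answer: [R2,R3]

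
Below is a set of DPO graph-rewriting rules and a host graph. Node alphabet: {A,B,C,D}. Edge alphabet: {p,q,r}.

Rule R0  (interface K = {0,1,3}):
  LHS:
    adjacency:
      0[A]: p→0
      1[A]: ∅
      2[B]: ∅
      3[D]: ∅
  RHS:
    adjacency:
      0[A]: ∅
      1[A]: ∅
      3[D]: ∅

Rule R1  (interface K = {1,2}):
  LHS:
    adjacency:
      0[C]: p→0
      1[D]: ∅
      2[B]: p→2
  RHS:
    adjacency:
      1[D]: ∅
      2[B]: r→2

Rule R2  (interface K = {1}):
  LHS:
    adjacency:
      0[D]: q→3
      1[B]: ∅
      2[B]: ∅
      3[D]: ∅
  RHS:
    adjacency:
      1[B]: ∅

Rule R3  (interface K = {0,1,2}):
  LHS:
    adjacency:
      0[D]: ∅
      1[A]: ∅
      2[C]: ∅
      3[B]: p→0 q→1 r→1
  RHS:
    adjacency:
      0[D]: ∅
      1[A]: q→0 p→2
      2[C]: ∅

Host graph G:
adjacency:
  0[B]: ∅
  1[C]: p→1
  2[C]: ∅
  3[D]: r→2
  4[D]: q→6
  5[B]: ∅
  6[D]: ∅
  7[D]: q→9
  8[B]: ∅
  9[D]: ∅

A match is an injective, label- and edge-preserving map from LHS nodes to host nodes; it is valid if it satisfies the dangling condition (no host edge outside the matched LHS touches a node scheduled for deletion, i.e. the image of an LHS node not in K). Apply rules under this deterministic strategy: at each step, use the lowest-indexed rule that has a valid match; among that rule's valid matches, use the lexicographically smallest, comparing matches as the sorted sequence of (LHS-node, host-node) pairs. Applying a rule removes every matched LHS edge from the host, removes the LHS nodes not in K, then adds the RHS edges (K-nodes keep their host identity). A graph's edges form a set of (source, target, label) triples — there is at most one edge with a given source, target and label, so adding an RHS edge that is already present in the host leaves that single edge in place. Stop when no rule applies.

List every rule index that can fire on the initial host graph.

R0: no valid match — LHS pattern not found
R1: no valid match — LHS pattern not found
R2: 12 valid matches — {0↦4, 1↦0, 2↦5, 3↦6}, {0↦4, 1↦0, 2↦8, 3↦6}, {0↦4, 1↦5, 2↦0, 3↦6} (+9 more)
R3: no valid match — LHS pattern not found

Answer: [R2]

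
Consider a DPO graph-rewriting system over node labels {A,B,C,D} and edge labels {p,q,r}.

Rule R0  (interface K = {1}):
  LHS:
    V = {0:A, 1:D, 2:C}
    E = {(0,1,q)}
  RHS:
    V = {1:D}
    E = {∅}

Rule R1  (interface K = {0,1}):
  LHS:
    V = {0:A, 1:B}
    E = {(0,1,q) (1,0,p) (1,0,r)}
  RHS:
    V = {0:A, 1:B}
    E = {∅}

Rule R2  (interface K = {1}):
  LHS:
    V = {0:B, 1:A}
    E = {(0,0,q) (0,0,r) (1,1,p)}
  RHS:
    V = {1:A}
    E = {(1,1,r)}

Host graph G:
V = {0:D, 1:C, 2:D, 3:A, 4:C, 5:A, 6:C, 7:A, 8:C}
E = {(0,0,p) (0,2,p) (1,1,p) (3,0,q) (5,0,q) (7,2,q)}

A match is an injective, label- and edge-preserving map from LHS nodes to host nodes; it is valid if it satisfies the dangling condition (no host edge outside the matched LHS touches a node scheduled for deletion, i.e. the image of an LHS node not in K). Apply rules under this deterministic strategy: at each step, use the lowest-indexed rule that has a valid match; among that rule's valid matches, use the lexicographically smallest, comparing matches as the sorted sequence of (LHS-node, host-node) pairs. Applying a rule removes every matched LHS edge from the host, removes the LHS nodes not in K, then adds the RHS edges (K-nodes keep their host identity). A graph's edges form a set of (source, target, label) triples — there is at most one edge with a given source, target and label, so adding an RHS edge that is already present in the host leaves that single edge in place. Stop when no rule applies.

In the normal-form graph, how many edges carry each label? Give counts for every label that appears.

Answer: p:3

Steps:
[0] host  ⇒  9 nodes, 6 edges  {0-p->0 0-p->2 1-p->1 3-q->0 5-q->0 7-q->2}
[1] R0 @ {0↦3, 1↦0, 2↦4}  ⇒  7 nodes, 5 edges  {0-p->0 0-p->2 1-p->1 5-q->0 7-q->2}
[2] R0 @ {0↦5, 1↦0, 2↦6}  ⇒  5 nodes, 4 edges  {0-p->0 0-p->2 1-p->1 7-q->2}
[3] R0 @ {0↦7, 1↦2, 2↦8}  ⇒  3 nodes, 3 edges  {0-p->0 0-p->2 1-p->1}
final graph: no rule applies after step 3
NF edges: [(0, 0, 'p'), (0, 2, 'p'), (1, 1, 'p')]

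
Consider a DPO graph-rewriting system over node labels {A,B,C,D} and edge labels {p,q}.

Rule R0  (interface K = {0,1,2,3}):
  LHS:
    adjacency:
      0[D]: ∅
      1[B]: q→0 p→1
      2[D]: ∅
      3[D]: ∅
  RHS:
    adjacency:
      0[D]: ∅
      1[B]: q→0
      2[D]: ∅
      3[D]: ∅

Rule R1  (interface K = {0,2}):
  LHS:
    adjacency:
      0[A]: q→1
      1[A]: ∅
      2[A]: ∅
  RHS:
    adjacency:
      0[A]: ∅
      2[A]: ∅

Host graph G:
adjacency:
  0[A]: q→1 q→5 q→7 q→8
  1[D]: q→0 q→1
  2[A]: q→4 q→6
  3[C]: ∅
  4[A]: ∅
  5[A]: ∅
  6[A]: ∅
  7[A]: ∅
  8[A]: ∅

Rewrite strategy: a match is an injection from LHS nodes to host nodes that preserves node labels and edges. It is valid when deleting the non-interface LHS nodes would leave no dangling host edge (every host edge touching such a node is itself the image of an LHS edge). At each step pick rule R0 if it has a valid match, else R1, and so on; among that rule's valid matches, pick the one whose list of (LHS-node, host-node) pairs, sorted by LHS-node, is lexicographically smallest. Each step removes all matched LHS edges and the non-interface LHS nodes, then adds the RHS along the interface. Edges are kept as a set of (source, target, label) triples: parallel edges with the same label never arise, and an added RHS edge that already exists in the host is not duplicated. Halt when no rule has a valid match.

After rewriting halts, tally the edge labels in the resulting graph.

initial: |V|=9 |E|=8  E = 0-q->1 0-q->5 0-q->7 0-q->8 1-q->0 1-q->1 2-q->4 2-q->6
step 1: apply R1 at {0↦0, 1↦5, 2↦2}  → |V|=8 |E|=7  E = 0-q->1 0-q->7 0-q->8 1-q->0 1-q->1 2-q->4 2-q->6
step 2: apply R1 at {0↦0, 1↦7, 2↦2}  → |V|=7 |E|=6  E = 0-q->1 0-q->8 1-q->0 1-q->1 2-q->4 2-q->6
step 3: apply R1 at {0↦0, 1↦8, 2↦2}  → |V|=6 |E|=5  E = 0-q->1 1-q->0 1-q->1 2-q->4 2-q->6
step 4: apply R1 at {0↦2, 1↦4, 2↦0}  → |V|=5 |E|=4  E = 0-q->1 1-q->0 1-q->1 2-q->6
step 5: apply R1 at {0↦2, 1↦6, 2↦0}  → |V|=4 |E|=3  E = 0-q->1 1-q->0 1-q->1
halt: no rule applies after step 5
NF edges: [(0, 1, 'q'), (1, 0, 'q'), (1, 1, 'q')]

Answer: q:3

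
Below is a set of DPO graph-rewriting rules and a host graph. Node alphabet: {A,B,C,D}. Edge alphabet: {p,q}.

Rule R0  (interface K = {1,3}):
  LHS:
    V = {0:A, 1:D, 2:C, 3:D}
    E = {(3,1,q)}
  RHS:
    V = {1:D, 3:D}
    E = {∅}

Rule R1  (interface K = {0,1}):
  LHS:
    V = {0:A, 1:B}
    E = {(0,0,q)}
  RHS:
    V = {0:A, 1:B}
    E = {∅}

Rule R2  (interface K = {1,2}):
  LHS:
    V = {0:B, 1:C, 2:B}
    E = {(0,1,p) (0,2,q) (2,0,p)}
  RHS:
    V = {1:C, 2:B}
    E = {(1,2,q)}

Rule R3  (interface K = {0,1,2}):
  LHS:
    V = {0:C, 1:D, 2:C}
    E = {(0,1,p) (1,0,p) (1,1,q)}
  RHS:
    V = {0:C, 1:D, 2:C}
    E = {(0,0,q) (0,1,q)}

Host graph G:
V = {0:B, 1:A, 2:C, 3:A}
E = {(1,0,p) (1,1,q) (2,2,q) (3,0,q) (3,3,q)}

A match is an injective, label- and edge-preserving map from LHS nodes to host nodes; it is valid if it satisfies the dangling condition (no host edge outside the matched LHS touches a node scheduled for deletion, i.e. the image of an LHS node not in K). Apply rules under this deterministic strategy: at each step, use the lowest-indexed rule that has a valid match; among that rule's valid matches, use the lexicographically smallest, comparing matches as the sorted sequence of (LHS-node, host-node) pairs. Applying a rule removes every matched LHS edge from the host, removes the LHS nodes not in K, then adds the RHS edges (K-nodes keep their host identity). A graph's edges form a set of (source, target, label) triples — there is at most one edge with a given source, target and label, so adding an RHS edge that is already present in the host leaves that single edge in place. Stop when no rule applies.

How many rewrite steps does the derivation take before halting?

[0] host  ⇒  4 nodes, 5 edges  {1-p->0 1-q->1 2-q->2 3-q->0 3-q->3}
[1] R1 @ {0↦1, 1↦0}  ⇒  4 nodes, 4 edges  {1-p->0 2-q->2 3-q->0 3-q->3}
[2] R1 @ {0↦3, 1↦0}  ⇒  4 nodes, 3 edges  {1-p->0 2-q->2 3-q->0}
final graph: no rule applies after step 2

Answer: 2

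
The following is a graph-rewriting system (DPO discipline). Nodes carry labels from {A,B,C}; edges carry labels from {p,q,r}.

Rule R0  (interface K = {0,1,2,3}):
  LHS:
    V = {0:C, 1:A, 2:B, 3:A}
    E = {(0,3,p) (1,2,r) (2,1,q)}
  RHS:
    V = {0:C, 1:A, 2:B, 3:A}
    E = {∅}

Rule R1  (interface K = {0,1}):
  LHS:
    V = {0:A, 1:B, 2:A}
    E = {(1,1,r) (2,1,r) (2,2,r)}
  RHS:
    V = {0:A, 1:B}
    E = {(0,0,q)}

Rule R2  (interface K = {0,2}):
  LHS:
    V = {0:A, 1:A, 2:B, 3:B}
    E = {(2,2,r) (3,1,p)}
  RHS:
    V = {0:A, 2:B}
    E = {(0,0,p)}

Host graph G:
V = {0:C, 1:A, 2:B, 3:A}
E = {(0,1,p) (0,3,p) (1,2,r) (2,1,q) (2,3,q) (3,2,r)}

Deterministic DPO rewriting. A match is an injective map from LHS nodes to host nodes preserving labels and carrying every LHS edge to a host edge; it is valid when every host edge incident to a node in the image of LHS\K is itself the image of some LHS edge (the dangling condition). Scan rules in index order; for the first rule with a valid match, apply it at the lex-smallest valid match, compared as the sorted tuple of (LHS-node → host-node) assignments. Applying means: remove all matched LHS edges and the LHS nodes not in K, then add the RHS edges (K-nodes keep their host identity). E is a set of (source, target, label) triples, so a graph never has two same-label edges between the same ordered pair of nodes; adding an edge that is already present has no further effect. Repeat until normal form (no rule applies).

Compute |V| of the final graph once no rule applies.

start.  V:4 E:6  edges: 0-p->1 0-p->3 1-r->2 2-q->1 2-q->3 3-r->2
1. fire R0 via {0↦0, 1↦1, 2↦2, 3↦3}  →  V:4 E:3  edges: 0-p->1 2-q->3 3-r->2
2. fire R0 via {0↦0, 1↦3, 2↦2, 3↦1}  →  V:4 E:0  edges: ∅
halt: no rule applies after step 2
NF nodes: {0:C, 1:A, 2:B, 3:A}

Answer: 4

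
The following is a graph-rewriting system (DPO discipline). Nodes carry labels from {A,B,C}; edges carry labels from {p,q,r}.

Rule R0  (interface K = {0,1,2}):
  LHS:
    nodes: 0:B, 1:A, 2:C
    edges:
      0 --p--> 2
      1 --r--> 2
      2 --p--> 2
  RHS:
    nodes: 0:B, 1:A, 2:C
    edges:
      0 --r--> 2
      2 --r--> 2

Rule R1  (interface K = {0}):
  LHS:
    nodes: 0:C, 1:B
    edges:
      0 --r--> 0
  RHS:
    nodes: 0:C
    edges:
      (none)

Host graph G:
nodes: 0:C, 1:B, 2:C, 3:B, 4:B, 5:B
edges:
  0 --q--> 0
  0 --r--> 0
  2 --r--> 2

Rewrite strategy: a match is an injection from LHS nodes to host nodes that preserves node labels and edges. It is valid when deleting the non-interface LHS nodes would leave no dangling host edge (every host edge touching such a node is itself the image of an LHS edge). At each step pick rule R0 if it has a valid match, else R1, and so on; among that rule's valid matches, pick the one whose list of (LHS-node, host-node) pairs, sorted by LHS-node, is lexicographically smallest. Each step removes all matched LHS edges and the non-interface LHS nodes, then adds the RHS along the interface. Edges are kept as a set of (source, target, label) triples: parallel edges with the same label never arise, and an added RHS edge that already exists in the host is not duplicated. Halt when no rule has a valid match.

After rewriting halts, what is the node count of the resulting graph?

Answer: 4

Rewrite trace:
[0] host  ⇒  6 nodes, 3 edges  {0-q->0 0-r->0 2-r->2}
[1] R1 @ {0↦0, 1↦1}  ⇒  5 nodes, 2 edges  {0-q->0 2-r->2}
[2] R1 @ {0↦2, 1↦3}  ⇒  4 nodes, 1 edges  {0-q->0}
final graph: no rule applies after step 2
NF nodes: {0:C, 2:C, 4:B, 5:B}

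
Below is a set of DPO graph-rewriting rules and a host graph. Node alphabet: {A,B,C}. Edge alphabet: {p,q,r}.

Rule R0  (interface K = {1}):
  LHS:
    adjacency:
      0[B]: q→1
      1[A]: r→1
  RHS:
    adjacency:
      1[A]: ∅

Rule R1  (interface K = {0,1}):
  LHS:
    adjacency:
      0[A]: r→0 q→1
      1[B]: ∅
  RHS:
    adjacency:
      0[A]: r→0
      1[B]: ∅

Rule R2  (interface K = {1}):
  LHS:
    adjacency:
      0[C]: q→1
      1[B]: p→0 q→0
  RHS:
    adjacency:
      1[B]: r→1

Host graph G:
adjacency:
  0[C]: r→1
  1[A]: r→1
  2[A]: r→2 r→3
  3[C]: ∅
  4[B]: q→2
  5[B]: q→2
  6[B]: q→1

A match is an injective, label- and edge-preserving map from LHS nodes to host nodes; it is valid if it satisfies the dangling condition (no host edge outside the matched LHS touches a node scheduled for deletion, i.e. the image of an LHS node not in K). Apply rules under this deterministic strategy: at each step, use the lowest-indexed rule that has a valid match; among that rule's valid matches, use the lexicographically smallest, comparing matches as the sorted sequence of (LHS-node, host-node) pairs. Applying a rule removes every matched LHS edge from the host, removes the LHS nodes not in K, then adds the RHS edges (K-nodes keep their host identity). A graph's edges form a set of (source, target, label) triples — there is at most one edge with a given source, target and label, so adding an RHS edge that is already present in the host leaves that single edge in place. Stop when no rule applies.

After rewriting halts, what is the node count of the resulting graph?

Answer: 5

Steps:
start.  V:7 E:7  edges: 0-r->1 1-r->1 2-r->2 2-r->3 4-q->2 5-q->2 6-q->1
1. fire R0 via {0↦4, 1↦2}  →  V:6 E:5  edges: 0-r->1 1-r->1 2-r->3 5-q->2 6-q->1
2. fire R0 via {0↦6, 1↦1}  →  V:5 E:3  edges: 0-r->1 2-r->3 5-q->2
final graph: no rule applies after step 2
NF nodes: {0:C, 1:A, 2:A, 3:C, 5:B}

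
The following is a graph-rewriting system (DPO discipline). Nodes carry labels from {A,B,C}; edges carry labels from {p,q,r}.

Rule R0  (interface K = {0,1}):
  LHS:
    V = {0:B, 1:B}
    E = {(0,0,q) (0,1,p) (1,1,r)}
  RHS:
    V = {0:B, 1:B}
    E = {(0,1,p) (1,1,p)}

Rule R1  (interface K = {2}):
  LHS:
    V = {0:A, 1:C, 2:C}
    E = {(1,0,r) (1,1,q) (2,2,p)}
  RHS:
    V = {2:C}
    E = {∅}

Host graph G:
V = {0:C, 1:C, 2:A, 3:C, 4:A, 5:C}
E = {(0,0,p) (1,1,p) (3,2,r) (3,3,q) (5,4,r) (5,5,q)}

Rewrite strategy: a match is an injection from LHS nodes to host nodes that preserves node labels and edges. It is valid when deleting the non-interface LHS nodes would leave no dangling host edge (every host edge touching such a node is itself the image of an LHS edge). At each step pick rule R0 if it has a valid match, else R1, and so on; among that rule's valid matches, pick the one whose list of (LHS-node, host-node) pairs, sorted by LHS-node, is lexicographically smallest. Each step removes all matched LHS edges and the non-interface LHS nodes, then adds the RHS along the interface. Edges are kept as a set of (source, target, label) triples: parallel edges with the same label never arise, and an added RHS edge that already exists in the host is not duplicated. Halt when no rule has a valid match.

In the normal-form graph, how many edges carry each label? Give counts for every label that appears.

Answer: (no edges)

Rewrite trace:
[0] host  ⇒  6 nodes, 6 edges  {0-p->0 1-p->1 3-r->2 3-q->3 5-r->4 5-q->5}
[1] R1 @ {0↦2, 1↦3, 2↦0}  ⇒  4 nodes, 3 edges  {1-p->1 5-r->4 5-q->5}
[2] R1 @ {0↦4, 1↦5, 2↦1}  ⇒  2 nodes, 0 edges  {∅}
normal form: no rule applies after step 2
NF edges: []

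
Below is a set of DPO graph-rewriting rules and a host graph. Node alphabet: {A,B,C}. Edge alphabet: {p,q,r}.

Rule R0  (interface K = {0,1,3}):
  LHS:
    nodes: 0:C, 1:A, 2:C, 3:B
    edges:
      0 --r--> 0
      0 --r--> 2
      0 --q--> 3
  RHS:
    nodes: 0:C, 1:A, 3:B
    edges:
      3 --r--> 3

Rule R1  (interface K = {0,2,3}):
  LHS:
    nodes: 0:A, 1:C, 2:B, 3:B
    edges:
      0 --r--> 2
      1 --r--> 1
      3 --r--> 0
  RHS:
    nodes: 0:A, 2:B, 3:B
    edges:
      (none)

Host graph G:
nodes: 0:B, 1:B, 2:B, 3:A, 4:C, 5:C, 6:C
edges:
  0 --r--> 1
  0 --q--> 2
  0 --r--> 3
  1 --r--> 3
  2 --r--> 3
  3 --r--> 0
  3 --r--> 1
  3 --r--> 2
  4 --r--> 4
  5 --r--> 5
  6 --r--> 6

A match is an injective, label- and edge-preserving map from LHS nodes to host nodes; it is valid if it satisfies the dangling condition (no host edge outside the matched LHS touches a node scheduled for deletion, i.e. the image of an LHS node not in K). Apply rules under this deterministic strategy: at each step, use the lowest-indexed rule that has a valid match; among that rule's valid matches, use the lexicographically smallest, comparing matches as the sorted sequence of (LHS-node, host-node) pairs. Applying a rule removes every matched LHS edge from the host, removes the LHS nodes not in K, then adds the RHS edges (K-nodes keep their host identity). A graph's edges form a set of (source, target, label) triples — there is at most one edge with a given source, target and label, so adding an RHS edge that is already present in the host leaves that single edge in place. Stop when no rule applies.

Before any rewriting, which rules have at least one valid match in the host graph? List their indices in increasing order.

Answer: [R1]

Steps:
R0: no valid match — LHS pattern not found
R1: 18 valid matches — {0↦3, 1↦4, 2↦0, 3↦1}, {0↦3, 1↦4, 2↦0, 3↦2}, {0↦3, 1↦4, 2↦1, 3↦0} (+15 more)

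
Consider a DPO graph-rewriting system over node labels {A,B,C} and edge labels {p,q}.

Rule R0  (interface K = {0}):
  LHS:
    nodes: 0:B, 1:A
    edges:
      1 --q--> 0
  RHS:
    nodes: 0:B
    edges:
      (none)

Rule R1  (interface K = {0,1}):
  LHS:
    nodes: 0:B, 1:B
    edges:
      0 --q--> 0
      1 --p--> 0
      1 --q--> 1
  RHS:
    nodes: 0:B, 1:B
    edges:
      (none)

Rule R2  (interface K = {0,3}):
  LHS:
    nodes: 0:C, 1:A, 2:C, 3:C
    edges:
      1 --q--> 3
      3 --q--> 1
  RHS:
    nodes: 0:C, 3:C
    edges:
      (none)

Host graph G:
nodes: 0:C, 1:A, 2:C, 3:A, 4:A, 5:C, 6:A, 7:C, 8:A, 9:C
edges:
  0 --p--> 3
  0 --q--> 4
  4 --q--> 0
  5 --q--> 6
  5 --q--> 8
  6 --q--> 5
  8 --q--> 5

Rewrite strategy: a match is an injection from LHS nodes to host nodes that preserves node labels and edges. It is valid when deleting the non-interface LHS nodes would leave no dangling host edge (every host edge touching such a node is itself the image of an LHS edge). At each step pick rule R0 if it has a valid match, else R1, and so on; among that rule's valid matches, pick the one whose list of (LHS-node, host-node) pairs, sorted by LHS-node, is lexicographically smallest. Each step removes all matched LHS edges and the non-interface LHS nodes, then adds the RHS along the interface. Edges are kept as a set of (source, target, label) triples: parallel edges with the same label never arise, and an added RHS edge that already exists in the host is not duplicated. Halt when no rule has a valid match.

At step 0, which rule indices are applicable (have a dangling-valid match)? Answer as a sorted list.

Answer: [R2]

Derivation:
R0: no valid match — LHS pattern not found
R1: no valid match — LHS pattern not found
R2: 27 valid matches — {0↦0, 1↦6, 2↦2, 3↦5}, {0↦0, 1↦6, 2↦7, 3↦5}, {0↦0, 1↦6, 2↦9, 3↦5} (+24 more)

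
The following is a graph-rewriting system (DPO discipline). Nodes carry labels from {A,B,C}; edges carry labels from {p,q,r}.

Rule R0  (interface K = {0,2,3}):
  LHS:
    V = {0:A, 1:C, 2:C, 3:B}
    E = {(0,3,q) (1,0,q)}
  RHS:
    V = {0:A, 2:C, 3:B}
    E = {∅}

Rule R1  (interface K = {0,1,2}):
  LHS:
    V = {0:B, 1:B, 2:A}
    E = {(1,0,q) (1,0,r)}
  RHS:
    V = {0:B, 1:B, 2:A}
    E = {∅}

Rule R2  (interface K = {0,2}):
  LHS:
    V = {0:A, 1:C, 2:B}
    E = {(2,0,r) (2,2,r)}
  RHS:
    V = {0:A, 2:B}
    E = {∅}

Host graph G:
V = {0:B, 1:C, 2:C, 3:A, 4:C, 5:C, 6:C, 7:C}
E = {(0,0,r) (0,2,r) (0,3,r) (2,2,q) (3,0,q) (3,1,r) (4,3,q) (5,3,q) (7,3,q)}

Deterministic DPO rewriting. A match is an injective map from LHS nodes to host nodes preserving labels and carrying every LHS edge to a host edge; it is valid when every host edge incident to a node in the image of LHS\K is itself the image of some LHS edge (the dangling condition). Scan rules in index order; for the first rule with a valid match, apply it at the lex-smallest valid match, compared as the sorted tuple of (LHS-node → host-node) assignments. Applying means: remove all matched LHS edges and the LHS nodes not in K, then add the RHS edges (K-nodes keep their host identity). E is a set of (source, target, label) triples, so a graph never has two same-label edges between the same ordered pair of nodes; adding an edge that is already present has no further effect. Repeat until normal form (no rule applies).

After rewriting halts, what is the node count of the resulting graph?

Answer: 6

Rewrite trace:
[0] host  ⇒  8 nodes, 9 edges  {0-r->0 0-r->2 0-r->3 2-q->2 3-q->0 3-r->1 4-q->3 5-q->3 7-q->3}
[1] R0 @ {0↦3, 1↦4, 2↦1, 3↦0}  ⇒  7 nodes, 7 edges  {0-r->0 0-r->2 0-r->3 2-q->2 3-r->1 5-q->3 7-q->3}
[2] R2 @ {0↦3, 1↦6, 2↦0}  ⇒  6 nodes, 5 edges  {0-r->2 2-q->2 3-r->1 5-q->3 7-q->3}
final graph: no rule applies after step 2
NF nodes: {0:B, 1:C, 2:C, 3:A, 5:C, 7:C}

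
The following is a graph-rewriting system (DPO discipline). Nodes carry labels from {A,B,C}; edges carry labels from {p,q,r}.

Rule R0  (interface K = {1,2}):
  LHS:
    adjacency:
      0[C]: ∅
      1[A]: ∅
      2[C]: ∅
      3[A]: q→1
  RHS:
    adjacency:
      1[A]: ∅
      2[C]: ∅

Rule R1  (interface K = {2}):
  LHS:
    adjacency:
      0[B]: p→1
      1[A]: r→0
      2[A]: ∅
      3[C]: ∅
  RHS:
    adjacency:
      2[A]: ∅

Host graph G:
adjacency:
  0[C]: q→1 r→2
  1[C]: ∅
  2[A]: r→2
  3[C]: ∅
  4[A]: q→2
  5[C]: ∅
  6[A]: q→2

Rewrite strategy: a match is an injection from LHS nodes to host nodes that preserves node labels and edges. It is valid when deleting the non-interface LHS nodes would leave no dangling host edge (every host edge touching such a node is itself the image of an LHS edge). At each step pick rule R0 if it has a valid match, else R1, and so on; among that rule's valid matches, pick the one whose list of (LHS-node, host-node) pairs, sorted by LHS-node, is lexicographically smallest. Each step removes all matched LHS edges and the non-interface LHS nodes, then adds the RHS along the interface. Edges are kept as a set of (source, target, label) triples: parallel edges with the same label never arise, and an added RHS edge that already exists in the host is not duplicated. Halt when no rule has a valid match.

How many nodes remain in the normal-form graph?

[0] host  ⇒  7 nodes, 5 edges  {0-q->1 0-r->2 2-r->2 4-q->2 6-q->2}
[1] R0 @ {0↦3, 1↦2, 2↦0, 3↦4}  ⇒  5 nodes, 4 edges  {0-q->1 0-r->2 2-r->2 6-q->2}
[2] R0 @ {0↦5, 1↦2, 2↦0, 3↦6}  ⇒  3 nodes, 3 edges  {0-q->1 0-r->2 2-r->2}
final graph: no rule applies after step 2
NF nodes: {0:C, 1:C, 2:A}

Answer: 3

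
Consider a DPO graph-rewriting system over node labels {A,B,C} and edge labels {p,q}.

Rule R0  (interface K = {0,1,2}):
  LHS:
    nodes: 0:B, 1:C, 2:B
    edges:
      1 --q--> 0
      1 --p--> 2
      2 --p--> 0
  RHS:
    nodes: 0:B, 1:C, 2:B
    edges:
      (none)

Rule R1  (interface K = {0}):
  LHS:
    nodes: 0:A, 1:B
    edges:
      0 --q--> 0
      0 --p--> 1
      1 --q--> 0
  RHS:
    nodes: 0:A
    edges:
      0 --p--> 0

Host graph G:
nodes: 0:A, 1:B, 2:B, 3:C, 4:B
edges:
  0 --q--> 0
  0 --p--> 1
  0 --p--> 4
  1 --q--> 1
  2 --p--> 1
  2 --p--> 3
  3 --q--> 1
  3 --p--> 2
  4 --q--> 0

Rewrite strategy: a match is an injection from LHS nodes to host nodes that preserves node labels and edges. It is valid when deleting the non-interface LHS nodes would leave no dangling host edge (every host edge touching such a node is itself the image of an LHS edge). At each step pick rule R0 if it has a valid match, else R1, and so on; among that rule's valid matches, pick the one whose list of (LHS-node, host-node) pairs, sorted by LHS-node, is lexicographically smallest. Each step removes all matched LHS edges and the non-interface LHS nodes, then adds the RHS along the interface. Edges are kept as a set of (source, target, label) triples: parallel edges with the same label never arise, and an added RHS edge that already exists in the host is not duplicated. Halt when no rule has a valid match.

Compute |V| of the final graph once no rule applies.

start.  V:5 E:9  edges: 0-q->0 0-p->1 0-p->4 1-q->1 2-p->1 2-p->3 3-q->1 3-p->2 4-q->0
1. fire R0 via {0↦1, 1↦3, 2↦2}  →  V:5 E:6  edges: 0-q->0 0-p->1 0-p->4 1-q->1 2-p->3 4-q->0
2. fire R1 via {0↦0, 1↦4}  →  V:4 E:4  edges: 0-p->0 0-p->1 1-q->1 2-p->3
final graph: no rule applies after step 2
NF nodes: {0:A, 1:B, 2:B, 3:C}

Answer: 4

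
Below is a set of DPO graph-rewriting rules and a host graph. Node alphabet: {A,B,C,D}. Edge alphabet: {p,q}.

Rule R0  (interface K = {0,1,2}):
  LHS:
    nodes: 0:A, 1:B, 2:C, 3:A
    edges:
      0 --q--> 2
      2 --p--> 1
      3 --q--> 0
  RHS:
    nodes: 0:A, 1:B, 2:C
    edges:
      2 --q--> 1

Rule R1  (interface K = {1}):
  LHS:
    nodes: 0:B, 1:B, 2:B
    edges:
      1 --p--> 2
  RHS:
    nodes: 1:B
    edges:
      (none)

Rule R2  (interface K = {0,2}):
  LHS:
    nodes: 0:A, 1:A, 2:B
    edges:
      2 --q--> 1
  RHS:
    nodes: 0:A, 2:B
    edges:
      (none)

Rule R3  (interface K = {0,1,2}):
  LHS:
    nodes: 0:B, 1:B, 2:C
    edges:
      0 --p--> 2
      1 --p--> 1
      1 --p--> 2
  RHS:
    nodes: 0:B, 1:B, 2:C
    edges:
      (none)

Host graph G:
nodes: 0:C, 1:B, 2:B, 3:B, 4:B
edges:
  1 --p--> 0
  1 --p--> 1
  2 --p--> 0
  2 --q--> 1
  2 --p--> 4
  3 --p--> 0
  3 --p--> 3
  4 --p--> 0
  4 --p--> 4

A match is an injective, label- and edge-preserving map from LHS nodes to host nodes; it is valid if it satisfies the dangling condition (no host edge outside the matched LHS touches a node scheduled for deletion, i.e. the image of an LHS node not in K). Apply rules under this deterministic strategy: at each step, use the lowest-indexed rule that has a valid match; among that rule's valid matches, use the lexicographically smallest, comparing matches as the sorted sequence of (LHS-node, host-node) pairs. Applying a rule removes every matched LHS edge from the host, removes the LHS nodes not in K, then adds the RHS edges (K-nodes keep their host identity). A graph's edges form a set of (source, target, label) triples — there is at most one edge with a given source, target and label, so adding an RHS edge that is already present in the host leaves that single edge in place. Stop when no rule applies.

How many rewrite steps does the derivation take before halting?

[0] host  ⇒  5 nodes, 9 edges  {1-p->0 1-p->1 2-p->0 2-q->1 2-p->4 3-p->0 3-p->3 4-p->0 4-p->4}
[1] R3 @ {0↦1, 1↦3, 2↦0}  ⇒  5 nodes, 6 edges  {1-p->1 2-p->0 2-q->1 2-p->4 4-p->0 4-p->4}
[2] R3 @ {0↦2, 1↦4, 2↦0}  ⇒  5 nodes, 3 edges  {1-p->1 2-q->1 2-p->4}
[3] R1 @ {0↦3, 1↦2, 2↦4}  ⇒  3 nodes, 2 edges  {1-p->1 2-q->1}
halt: no rule applies after step 3

Answer: 3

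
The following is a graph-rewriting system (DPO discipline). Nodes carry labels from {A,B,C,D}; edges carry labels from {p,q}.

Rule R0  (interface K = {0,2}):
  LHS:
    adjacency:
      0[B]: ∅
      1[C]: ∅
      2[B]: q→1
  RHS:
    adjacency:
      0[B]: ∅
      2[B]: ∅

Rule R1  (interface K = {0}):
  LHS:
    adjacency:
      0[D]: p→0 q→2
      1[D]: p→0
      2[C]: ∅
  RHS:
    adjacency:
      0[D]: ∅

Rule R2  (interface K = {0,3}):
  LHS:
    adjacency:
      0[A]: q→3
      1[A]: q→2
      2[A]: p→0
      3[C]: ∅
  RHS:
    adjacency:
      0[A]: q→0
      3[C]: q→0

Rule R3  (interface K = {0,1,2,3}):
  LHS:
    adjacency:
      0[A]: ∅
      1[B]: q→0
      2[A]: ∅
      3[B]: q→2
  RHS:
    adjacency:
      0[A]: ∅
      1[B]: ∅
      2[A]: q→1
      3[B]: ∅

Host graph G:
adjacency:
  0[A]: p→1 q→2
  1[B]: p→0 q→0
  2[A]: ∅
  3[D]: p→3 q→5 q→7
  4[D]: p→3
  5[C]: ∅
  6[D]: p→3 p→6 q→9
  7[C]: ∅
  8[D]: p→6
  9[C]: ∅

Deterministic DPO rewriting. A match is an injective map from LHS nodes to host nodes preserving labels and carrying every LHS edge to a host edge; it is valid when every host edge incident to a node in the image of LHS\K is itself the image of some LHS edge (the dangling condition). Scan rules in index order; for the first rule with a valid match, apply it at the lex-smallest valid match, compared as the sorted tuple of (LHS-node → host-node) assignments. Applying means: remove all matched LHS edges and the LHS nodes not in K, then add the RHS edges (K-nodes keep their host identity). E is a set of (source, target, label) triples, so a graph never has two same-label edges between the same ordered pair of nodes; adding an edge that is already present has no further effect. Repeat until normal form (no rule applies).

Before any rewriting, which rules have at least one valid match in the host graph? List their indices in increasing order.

Answer: [R1]

Rewrite trace:
R0: no valid match — LHS pattern not found
R1: 3 valid matches — {0↦3, 1↦4, 2↦5}, {0↦3, 1↦4, 2↦7}, {0↦6, 1↦8, 2↦9}
R2: no valid match — LHS pattern not found
R3: no valid match — LHS pattern not found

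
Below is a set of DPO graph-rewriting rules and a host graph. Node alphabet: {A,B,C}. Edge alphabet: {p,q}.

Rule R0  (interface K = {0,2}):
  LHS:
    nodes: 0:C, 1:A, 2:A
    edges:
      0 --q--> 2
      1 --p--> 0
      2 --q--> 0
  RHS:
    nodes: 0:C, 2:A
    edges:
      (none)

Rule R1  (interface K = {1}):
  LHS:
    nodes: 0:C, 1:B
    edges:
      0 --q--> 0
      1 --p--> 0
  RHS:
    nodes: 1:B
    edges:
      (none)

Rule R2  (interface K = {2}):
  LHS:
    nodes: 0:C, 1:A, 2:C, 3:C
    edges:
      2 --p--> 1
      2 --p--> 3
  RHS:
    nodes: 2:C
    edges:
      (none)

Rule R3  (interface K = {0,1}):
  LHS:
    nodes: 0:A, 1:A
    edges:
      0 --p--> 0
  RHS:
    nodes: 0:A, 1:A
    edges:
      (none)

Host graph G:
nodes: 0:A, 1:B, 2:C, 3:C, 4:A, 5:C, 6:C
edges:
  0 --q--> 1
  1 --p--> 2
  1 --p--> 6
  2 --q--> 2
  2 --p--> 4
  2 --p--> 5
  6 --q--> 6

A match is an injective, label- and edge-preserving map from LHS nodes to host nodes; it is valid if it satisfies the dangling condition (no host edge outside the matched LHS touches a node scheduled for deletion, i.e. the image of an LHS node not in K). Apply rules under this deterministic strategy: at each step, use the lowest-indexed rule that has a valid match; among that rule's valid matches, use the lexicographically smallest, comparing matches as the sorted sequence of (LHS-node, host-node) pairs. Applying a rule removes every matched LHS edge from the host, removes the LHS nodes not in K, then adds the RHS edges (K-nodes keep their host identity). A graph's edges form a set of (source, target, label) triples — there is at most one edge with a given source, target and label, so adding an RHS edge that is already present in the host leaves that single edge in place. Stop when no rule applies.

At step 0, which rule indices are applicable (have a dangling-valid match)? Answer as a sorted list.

R0: no valid match — LHS pattern not found
R1: 1 valid match — {0↦6, 1↦1}
R2: 1 valid match — {0↦3, 1↦4, 2↦2, 3↦5}
R3: no valid match — LHS pattern not found

Answer: [R1,R2]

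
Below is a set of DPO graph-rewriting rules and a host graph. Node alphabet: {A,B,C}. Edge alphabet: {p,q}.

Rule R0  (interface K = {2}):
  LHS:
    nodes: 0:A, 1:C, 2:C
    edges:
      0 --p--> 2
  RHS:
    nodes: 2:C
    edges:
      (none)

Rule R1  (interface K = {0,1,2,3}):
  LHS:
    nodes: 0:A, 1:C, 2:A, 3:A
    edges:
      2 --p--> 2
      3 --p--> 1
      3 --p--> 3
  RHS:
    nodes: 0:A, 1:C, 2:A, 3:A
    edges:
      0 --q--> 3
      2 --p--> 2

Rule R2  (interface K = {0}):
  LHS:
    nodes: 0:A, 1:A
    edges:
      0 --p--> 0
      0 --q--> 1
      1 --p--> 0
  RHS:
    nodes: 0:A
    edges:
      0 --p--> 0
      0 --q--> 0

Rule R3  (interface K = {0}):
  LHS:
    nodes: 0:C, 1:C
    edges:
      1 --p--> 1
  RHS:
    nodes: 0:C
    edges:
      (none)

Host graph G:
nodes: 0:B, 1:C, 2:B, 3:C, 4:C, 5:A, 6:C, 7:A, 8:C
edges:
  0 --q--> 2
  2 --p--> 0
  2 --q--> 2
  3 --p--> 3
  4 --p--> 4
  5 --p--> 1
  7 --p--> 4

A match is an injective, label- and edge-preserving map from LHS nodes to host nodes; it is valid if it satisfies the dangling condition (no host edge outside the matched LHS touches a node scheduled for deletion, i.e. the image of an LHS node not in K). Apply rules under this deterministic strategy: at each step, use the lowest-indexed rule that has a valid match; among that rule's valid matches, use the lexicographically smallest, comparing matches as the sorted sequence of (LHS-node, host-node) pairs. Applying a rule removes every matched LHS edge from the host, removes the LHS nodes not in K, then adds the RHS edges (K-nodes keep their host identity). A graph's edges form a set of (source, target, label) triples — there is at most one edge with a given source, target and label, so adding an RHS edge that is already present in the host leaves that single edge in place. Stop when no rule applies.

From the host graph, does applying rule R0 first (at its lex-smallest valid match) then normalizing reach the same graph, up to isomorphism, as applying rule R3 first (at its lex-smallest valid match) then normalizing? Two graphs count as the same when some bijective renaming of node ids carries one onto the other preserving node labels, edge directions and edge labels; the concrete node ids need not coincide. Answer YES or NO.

branch R0-first: apply at {0↦5, 1↦6, 2↦1} → |E|=6, then 3 more step(s) → NF |V|=3 |E|=3 V={0:B, 2:B, 8:C} E=0-q->2 2-p->0 2-q->2
branch R3-first: apply at {0↦1, 1↦3} → |E|=6, then 3 more step(s) → NF |V|=3 |E|=3 V={0:B, 2:B, 8:C} E=0-q->2 2-p->0 2-q->2
graphs isomorphic (equal up to label-preserving node renaming)

Answer: YES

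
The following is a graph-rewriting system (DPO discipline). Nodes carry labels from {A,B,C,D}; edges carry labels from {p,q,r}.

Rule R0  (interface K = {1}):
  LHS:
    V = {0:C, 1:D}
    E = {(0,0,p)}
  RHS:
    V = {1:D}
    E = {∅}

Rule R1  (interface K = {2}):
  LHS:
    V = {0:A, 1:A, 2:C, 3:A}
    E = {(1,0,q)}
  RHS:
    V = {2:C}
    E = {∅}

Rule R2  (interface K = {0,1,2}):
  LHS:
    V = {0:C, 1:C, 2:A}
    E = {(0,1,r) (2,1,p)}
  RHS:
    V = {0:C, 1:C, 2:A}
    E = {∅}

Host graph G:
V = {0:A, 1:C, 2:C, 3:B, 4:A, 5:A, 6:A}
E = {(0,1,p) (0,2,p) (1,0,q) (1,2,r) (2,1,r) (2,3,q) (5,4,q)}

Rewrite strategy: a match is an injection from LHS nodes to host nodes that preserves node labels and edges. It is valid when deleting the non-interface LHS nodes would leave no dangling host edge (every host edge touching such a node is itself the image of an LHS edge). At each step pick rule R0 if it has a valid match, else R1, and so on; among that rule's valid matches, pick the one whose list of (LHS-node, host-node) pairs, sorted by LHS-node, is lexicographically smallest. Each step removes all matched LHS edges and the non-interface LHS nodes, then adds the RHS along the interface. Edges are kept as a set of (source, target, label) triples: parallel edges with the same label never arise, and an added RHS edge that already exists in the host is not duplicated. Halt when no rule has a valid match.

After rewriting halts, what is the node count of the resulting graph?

initial: |V|=7 |E|=7  E = 0-p->1 0-p->2 1-q->0 1-r->2 2-r->1 2-q->3 5-q->4
step 1: apply R1 at {0↦4, 1↦5, 2↦1, 3↦6}  → |V|=4 |E|=6  E = 0-p->1 0-p->2 1-q->0 1-r->2 2-r->1 2-q->3
step 2: apply R2 at {0↦1, 1↦2, 2↦0}  → |V|=4 |E|=4  E = 0-p->1 1-q->0 2-r->1 2-q->3
step 3: apply R2 at {0↦2, 1↦1, 2↦0}  → |V|=4 |E|=2  E = 1-q->0 2-q->3
halt: no rule applies after step 3
NF nodes: {0:A, 1:C, 2:C, 3:B}

Answer: 4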